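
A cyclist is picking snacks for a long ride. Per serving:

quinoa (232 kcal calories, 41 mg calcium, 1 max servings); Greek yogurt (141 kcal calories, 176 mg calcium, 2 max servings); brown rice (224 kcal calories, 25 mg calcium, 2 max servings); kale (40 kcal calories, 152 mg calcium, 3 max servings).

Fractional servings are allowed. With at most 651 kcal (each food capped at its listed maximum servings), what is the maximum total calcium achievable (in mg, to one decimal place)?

Calcium per kcal: kale 3.8, Greek yogurt 1.248, quinoa 0.1767, brown rice 0.1116.
Take 3 servings of kale: uses 120 kcal, +456.0 mg calcium (running total 456.0 mg).
Take 2 servings of Greek yogurt: uses 282 kcal, +352.0 mg calcium (running total 808.0 mg).
Take 1 serving of quinoa: uses 232 kcal, +41.0 mg calcium (running total 849.0 mg).
Take 0.07589 servings of brown rice: uses 17 kcal, +1.9 mg calcium (running total 850.9 mg).
Filling greedily by calcium-per-kcal is optimal for one linear limit, giving 850.9 mg.

850.9 mg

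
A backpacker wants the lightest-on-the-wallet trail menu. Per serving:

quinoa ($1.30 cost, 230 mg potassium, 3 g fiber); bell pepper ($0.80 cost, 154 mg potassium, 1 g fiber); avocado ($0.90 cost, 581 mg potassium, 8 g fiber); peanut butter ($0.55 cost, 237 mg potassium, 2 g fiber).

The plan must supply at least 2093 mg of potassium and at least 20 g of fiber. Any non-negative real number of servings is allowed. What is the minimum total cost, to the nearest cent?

$3.24

quinoa only: max(2093/230, 20/3) = 9.1 servings → $11.83.
bell pepper only: max(2093/154, 20/1) = 20 servings → $16.00.
avocado only: max(2093/581, 20/8) = 3.602 servings → $3.24.
peanut butter only: max(2093/237, 20/2) = 10 servings → $5.50.
quinoa + bell pepper with both tight: 4.254 servings and 7.237 servings → $11.32.
quinoa + avocado: intersection lies outside the first quadrant.
quinoa + peanut butter with both tight: 2.207 servings and 6.689 servings → $6.55.
bell pepper + avocado with both tight: 7.871 servings and 1.516 servings → $7.66.
bell pepper + peanut butter: intersection lies outside the first quadrant.
avocado + peanut butter with both tight: 0.7548 servings and 6.981 servings → $4.52.
So the least-cost plan costs $3.24.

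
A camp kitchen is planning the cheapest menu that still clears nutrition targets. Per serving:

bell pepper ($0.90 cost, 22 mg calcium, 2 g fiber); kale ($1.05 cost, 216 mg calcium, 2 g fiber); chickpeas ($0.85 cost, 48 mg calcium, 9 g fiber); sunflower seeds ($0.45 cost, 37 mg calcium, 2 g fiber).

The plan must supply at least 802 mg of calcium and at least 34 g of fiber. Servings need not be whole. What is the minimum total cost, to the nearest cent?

$5.81

Check every corner: each single food scaled to meet both minima, and each pair solved so both constraints bind.
bell pepper only: max(802/22, 34/2) = 36.45 servings → $32.81.
kale only: max(802/216, 34/2) = 17 servings → $17.85.
chickpeas only: max(802/48, 34/9) = 16.71 servings → $14.20.
sunflower seeds only: max(802/37, 34/2) = 21.68 servings → $9.75.
bell pepper + kale with both tight: 14.79 servings and 2.206 servings → $15.63.
bell pepper + chickpeas with both targets exact would need a negative amount; discard.
bell pepper + sunflower seeds: the both-tight solution has a negative serving — not a feasible corner.
kale + chickpeas with both tight: 3.023 servings and 3.106 servings → $5.81.
kale + sunflower seeds with both tight: 0.9665 servings and 16.03 servings → $8.23.
chickpeas + sunflower seeds: intersection lies outside the first quadrant.
The minimum over all feasible corners is $5.81.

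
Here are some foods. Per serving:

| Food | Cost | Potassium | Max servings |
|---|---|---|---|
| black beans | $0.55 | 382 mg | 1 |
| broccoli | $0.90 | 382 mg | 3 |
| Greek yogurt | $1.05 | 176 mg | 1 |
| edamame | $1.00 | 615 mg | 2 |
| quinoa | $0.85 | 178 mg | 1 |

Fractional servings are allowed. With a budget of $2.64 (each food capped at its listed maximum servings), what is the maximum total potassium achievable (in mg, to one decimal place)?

1650.2 mg

Potassium per dollar: black beans 694.5, edamame 615, broccoli 424.4, quinoa 209.4, Greek yogurt 167.6.
Take 1 serving of black beans: spends $0.55, +382.0 mg potassium (running total 382.0 mg).
Take 2 servings of edamame: spends $2.00, +1230.0 mg potassium (running total 1612.0 mg).
Take 0.1 servings of broccoli: spends $0.09, +38.2 mg potassium (running total 1650.2 mg).
Greedy by best ratio exhausts the cost allowance optimally: 1650.2 mg.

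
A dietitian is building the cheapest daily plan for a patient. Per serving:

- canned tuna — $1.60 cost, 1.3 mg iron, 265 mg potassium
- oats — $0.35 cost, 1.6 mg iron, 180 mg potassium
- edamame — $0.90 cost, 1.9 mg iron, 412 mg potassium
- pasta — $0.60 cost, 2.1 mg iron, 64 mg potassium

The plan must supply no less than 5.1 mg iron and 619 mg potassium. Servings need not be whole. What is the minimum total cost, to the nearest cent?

Minimising a linear cost over {iron ≥ 5.1, potassium ≥ 619, servings ≥ 0} — the optimum is at a vertex, using one or two foods.
canned tuna only: max(5.1/1.3, 619/265) = 3.923 servings → $6.28.
oats only: max(5.1/1.6, 619/180) = 3.439 servings → $1.20.
edamame only: max(5.1/1.9, 619/412) = 2.684 servings → $2.42.
pasta only: max(5.1/2.1, 619/64) = 9.672 servings → $5.80.
canned tuna + oats with both tight: 0.3811 servings and 2.878 servings → $1.62.
canned tuna + edamame with both targets exact would need a negative amount; discard.
canned tuna + pasta with both tight: 2.057 servings and 1.155 servings → $3.98.
oats + edamame with both tight: 2.916 servings and 0.2282 servings → $1.23.
oats + pasta: intersection lies outside the first quadrant.
edamame + pasta with both tight: 1.309 servings and 1.244 servings → $1.92.
The minimum over all feasible corners is $1.20.

$1.20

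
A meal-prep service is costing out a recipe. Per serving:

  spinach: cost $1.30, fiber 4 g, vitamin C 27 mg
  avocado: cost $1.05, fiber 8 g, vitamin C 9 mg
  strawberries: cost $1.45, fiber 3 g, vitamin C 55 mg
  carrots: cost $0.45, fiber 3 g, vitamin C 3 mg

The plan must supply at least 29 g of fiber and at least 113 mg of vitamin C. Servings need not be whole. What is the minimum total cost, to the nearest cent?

$5.45

Compare the cost at each extreme point of the feasible region.
spinach only: max(29/4, 113/27) = 7.25 servings → $9.43.
avocado only: max(29/8, 113/9) = 12.56 servings → $13.18.
strawberries only: max(29/3, 113/55) = 9.667 servings → $14.02.
carrots only: max(29/3, 113/3) = 37.67 servings → $16.95.
spinach + avocado with both tight: 3.572 servings and 1.839 servings → $6.57.
spinach + strawberries: intersection lies outside the first quadrant.
spinach + carrots with both tight: 3.652 servings and 4.797 servings → $6.91.
avocado + strawberries with both tight: 3.041 servings and 1.557 servings → $5.45.
avocado + carrots: intersection lies outside the first quadrant.
strawberries + carrots with both tight: 1.615 servings and 8.051 servings → $5.97.
Cheapest feasible corner: $5.45.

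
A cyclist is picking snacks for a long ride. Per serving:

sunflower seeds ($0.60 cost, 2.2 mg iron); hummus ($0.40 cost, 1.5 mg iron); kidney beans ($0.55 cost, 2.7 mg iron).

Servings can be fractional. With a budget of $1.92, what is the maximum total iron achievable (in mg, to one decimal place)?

Iron per dollar: kidney beans 4.909, hummus 3.75, sunflower seeds 3.667.
With no serving limits, spend the whole cost allowance on kidney beans: $1.92 / $0.55 × 2.7 mg = 9.4 mg.

9.4 mg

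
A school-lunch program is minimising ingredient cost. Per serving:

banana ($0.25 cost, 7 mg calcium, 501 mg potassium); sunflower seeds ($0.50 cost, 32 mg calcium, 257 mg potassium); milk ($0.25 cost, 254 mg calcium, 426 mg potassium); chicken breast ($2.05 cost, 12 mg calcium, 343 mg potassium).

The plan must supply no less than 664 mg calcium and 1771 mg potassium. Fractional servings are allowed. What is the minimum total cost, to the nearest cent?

$0.98

banana only: max(664/7, 1771/501) = 94.86 servings → $23.71.
sunflower seeds only: max(664/32, 1771/257) = 20.75 servings → $10.38.
milk only: max(664/254, 1771/426) = 4.157 servings → $1.04.
chicken breast only: max(664/12, 1771/343) = 55.33 servings → $113.43.
banana + sunflower seeds: the both-tight solution has a negative serving — not a feasible corner.
banana + milk with both tight: 1.344 servings and 2.577 servings → $0.98.
banana + chicken breast: the both-tight solution has a negative serving — not a feasible corner.
sunflower seeds + milk with both tight: 3.233 servings and 2.207 servings → $2.17.
sunflower seeds + chicken breast: intersection lies outside the first quadrant.
milk + chicken breast with both tight: 2.518 servings and 2.036 servings → $4.80.
The minimum over all feasible corners is $0.98.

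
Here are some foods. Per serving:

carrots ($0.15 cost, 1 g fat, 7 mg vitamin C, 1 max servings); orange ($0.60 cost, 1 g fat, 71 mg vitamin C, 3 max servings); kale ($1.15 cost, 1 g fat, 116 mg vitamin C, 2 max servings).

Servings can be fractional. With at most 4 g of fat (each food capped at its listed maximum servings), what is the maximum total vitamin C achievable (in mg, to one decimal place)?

374.0 mg

Vitamin C per g fat: kale 116, orange 71, carrots 7.
Take 2 servings of kale: uses 2 g fat, +232.0 mg vitamin C (running total 232.0 mg).
Take 2 servings of orange: uses 2 g fat, +142.0 mg vitamin C (running total 374.0 mg).
Filling greedily by vitamin C-per-g fat is optimal for one linear limit, giving 374.0 mg.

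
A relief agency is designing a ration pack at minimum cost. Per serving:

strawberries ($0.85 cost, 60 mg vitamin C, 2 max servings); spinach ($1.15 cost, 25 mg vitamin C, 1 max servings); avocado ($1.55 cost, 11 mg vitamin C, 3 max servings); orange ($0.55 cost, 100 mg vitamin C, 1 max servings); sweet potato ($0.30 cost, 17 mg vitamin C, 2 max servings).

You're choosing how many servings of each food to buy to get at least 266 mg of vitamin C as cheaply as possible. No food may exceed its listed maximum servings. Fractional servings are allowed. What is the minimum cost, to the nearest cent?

$3.40

Cost per mg of vitamin C: orange $0.0055, strawberries $0.0142, sweet potato $0.0176, spinach $0.0460, avocado $0.1409.
Take 1 serving of orange: +100.0 mg vitamin C for $0.55 (total $0.55, still need 166.0 mg).
Take 2 servings of strawberries: +120.0 mg vitamin C for $1.70 (total $2.25, still need 46.0 mg).
Take 2 servings of sweet potato: +34.0 mg vitamin C for $0.60 (total $2.85, still need 12.0 mg).
Take 0.48 servings of spinach: +12.0 mg vitamin C for $0.55 (total $3.40, still need 0.0 mg).
Greedy by cheapest-per-mg is optimal for a single linear constraint, so the minimum cost is $3.40.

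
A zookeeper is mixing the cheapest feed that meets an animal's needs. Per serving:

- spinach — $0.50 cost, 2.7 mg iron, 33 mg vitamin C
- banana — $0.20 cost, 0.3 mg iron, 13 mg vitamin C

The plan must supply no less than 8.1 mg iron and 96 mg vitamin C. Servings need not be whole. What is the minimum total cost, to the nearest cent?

$1.50

Two binding constraints pin down two serving amounts, so the optimal mix uses at most two foods. The candidates are each food alone (scaled to the tighter of iron/vitamin C) and each pair with both constraints tight.
spinach only: max(8.1/2.7, 96/33) = 3 servings → $1.50.
banana only: max(8.1/0.3, 96/13) = 27 servings → $5.40.
spinach + banana: the both-tight solution has a negative serving — not a feasible corner.
The minimum over all feasible corners is $1.50.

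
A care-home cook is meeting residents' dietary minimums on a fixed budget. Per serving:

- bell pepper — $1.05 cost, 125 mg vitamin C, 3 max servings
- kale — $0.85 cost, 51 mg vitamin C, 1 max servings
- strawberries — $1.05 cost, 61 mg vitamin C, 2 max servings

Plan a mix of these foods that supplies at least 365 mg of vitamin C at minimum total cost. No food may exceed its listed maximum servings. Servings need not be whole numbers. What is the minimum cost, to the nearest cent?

$3.07

Cost per mg of vitamin C: bell pepper $0.0084, kale $0.0167, strawberries $0.0172.
Take 2.92 servings of bell pepper: +365.0 mg vitamin C for $3.07 (total $3.07, still need 0.0 mg).
Greedy by cheapest-per-mg is optimal for a single linear constraint, so the minimum cost is $3.07.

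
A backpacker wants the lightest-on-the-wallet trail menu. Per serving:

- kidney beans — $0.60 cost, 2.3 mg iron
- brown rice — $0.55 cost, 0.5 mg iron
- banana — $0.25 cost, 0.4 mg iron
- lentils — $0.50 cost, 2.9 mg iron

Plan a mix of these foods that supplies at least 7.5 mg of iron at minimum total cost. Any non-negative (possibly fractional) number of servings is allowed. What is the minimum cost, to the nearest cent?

Cost per mg of iron: lentils $0.1724, kidney beans $0.2609, banana $0.6250, brown rice $1.1000.
With no serving limits, use only lentils: 7.5 mg / 2.9 mg = 2.586 servings × $0.50 = $1.29.

$1.29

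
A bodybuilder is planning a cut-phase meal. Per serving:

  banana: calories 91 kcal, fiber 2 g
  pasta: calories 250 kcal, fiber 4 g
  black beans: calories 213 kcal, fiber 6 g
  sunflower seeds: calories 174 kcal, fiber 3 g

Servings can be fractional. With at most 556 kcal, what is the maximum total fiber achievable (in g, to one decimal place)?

Fiber per kcal: black beans 0.02817, banana 0.02198, sunflower seeds 0.01724, pasta 0.016.
With no serving limits, spend the whole calories allowance on black beans: 556 kcal / 213 kcal × 6 g = 15.7 g.

15.7 g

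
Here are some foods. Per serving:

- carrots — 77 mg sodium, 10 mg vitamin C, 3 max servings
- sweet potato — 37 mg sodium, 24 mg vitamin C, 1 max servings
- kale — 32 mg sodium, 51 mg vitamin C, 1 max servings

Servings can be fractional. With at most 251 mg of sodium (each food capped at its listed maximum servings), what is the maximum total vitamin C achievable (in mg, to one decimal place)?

Vitamin C per mg sodium: kale 1.594, sweet potato 0.6486, carrots 0.1299.
Take 1 serving of kale: uses 32 mg sodium, +51.0 mg vitamin C (running total 51.0 mg).
Take 1 serving of sweet potato: uses 37 mg sodium, +24.0 mg vitamin C (running total 75.0 mg).
Take 2.364 servings of carrots: uses 182 mg sodium, +23.6 mg vitamin C (running total 98.6 mg).
Greedy by best ratio exhausts the sodium allowance optimally: 98.6 mg.

98.6 mg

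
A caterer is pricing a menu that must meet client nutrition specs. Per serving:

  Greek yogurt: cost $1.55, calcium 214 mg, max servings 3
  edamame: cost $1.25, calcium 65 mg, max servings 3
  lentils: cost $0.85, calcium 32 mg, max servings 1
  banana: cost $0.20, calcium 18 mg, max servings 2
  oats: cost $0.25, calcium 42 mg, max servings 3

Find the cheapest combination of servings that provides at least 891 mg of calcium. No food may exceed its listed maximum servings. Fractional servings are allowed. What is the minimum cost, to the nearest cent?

Cost per mg of calcium: oats $0.0060, Greek yogurt $0.0072, banana $0.0111, edamame $0.0192, lentils $0.0266.
Take 3 servings of oats: +126.0 mg calcium for $0.75 (total $0.75, still need 765.0 mg).
Take 3 servings of Greek yogurt: +642.0 mg calcium for $4.65 (total $5.40, still need 123.0 mg).
Take 2 servings of banana: +36.0 mg calcium for $0.40 (total $5.80, still need 87.0 mg).
Take 1.338 servings of edamame: +87.0 mg calcium for $1.67 (total $7.47, still need 0.0 mg).
Filling from the cheapest source first is optimal under one linear minimum: $7.47.

$7.47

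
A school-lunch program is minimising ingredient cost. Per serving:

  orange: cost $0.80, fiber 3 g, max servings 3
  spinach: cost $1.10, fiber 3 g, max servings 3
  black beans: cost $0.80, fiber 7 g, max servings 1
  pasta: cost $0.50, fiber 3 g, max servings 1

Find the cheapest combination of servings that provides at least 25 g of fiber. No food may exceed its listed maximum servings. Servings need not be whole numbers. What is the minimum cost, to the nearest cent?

Cost per g of fiber: black beans $0.1143, pasta $0.1667, orange $0.2667, spinach $0.3667.
Take 1 serving of black beans: +7.0 g fiber for $0.80 (total $0.80, still need 18.0 g).
Take 1 serving of pasta: +3.0 g fiber for $0.50 (total $1.30, still need 15.0 g).
Take 3 servings of orange: +9.0 g fiber for $2.40 (total $3.70, still need 6.0 g).
Take 2 servings of spinach: +6.0 g fiber for $2.20 (total $5.90, still need 0.0 g).
Greedy by cheapest-per-g is optimal for a single linear constraint, so the minimum cost is $5.90.

$5.90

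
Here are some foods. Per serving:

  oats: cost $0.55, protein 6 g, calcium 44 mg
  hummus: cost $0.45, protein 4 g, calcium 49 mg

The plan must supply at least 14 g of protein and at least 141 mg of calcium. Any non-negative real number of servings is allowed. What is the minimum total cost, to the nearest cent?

An LP optimum is at a vertex; with two nutrient constraints at most two foods are used. Check each candidate.
oats only: max(14/6, 141/44) = 3.205 servings → $1.76.
hummus only: max(14/4, 141/49) = 3.5 servings → $1.57.
oats + hummus with both tight: 1.034 servings and 1.949 servings → $1.45.
Cheapest feasible corner: $1.45.

$1.45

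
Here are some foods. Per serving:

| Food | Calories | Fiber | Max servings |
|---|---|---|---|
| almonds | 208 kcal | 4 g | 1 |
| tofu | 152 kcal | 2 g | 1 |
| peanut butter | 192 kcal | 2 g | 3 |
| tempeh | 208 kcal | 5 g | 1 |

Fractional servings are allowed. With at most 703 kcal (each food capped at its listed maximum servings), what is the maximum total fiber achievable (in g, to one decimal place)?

Fiber per kcal: tempeh 0.02404, almonds 0.01923, tofu 0.01316, peanut butter 0.01042.
Take 1 serving of tempeh: uses 208 kcal, +5.0 g fiber (running total 5.0 g).
Take 1 serving of almonds: uses 208 kcal, +4.0 g fiber (running total 9.0 g).
Take 1 serving of tofu: uses 152 kcal, +2.0 g fiber (running total 11.0 g).
Take 0.7031 servings of peanut butter: uses 135 kcal, +1.4 g fiber (running total 12.4 g).
Greedy by best ratio exhausts the calories allowance optimally: 12.4 g.

12.4 g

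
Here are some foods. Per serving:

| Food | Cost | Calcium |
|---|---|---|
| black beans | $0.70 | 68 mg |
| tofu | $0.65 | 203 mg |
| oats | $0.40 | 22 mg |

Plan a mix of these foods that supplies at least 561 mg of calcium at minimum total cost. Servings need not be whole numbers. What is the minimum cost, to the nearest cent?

Cost per mg of calcium: tofu $0.0032, black beans $0.0103, oats $0.0182.
With no serving limits, use only tofu: 561 mg / 203 mg = 2.764 servings × $0.65 = $1.80.

$1.80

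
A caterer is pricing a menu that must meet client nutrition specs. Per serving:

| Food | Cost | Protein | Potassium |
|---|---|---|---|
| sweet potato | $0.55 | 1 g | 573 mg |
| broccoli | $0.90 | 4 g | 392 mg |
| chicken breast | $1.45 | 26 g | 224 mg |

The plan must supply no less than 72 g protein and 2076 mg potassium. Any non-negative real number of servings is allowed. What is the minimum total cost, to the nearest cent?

$5.29

sweet potato only: max(72/1, 2076/573) = 72 servings → $39.60.
broccoli only: max(72/4, 2076/392) = 18 servings → $16.20.
chicken breast only: max(72/26, 2076/224) = 9.268 servings → $13.44.
sweet potato + broccoli with both targets exact would need a negative amount; discard.
sweet potato + chicken breast with both tight: 2.579 servings and 2.67 servings → $5.29.
broccoli + chicken breast with both tight: 4.071 servings and 2.143 servings → $6.77.
So the least-cost plan costs $5.29.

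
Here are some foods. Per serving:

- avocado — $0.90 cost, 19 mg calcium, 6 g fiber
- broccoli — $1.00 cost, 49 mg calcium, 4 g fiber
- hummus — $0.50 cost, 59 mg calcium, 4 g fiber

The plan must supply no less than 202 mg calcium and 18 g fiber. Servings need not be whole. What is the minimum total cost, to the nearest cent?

At the optimum either one food covers both requirements or two foods hit both targets exactly; no other combination can be cheaper.
avocado only: max(202/19, 18/6) = 10.63 servings → $9.57.
broccoli only: max(202/49, 18/4) = 4.5 servings → $4.50.
hummus only: max(202/59, 18/4) = 4.5 servings → $2.25.
avocado + broccoli with both tight: 0.3394 servings and 3.991 servings → $4.30.
avocado + hummus with both tight: 0.9137 servings and 3.129 servings → $2.39.
broccoli + hummus with both targets exact would need a negative amount; discard.
So the least-cost plan costs $2.25.

$2.25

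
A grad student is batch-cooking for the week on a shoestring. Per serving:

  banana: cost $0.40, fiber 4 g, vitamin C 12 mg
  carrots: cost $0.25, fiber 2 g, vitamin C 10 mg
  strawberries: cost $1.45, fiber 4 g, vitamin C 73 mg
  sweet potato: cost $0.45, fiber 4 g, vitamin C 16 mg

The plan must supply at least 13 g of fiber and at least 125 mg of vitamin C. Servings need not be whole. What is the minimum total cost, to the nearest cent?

Compare the cost at each extreme point of the feasible region.
banana only: max(13/4, 125/12) = 10.42 servings → $4.17.
carrots only: max(13/2, 125/10) = 12.5 servings → $3.12.
strawberries only: max(13/4, 125/73) = 3.25 servings → $4.71.
sweet potato only: max(13/4, 125/16) = 7.812 servings → $3.52.
banana + carrots with both targets exact would need a negative amount; discard.
banana + strawberries with both tight: 1.84 servings and 1.41 servings → $2.78.
banana + sweet potato with both targets exact would need a negative amount; discard.
carrots + strawberries with both tight: 4.236 servings and 1.132 servings → $2.70.
carrots + sweet potato: the both-tight solution has a negative serving — not a feasible corner.
strawberries + sweet potato with both tight: 1.281 servings and 1.969 servings → $2.74.
Cheapest feasible corner: $2.70.

$2.70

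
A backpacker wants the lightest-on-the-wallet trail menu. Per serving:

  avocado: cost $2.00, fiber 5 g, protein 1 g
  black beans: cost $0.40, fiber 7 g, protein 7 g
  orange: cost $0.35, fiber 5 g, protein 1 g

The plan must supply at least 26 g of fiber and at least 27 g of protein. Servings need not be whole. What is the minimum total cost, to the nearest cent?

For a min-cost LP with two ≥-constraints, a basic feasible solution has at most two positive variables.
avocado only: max(26/5, 27/1) = 27 servings → $54.00.
black beans only: max(26/7, 27/7) = 3.857 servings → $1.54.
orange only: max(26/5, 27/1) = 27 servings → $9.45.
avocado + black beans: intersection lies outside the first quadrant.
avocado + orange (both tight): parallel constraints — no distinct corner.
black beans + orange with both targets exact would need a negative amount; discard.
The minimum over all feasible corners is $1.54.

$1.54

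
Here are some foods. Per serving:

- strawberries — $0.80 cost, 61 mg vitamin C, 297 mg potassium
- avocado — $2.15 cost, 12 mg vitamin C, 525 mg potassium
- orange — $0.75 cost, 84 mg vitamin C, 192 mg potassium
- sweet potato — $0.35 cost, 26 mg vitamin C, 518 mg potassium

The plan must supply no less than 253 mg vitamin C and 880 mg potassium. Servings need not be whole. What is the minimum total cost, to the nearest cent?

An LP optimum is at a vertex; with two nutrient constraints at most two foods are used. Check each candidate.
strawberries only: max(253/61, 880/297) = 4.148 servings → $3.32.
avocado only: max(253/12, 880/525) = 21.08 servings → $45.33.
orange only: max(253/84, 880/192) = 4.583 servings → $3.44.
sweet potato only: max(253/26, 880/518) = 9.731 servings → $3.41.
strawberries + avocado: intersection lies outside the first quadrant.
strawberries + orange with both tight: 1.915 servings and 1.621 servings → $2.75.
strawberries + sweet potato: intersection lies outside the first quadrant.
avocado + orange with both tight: 0.6064 servings and 2.925 servings → $3.50.
avocado + sweet potato with both targets exact would need a negative amount; discard.
orange + sweet potato with both tight: 2.808 servings and 0.6579 servings → $2.34.
The minimum over all feasible corners is $2.34.

$2.34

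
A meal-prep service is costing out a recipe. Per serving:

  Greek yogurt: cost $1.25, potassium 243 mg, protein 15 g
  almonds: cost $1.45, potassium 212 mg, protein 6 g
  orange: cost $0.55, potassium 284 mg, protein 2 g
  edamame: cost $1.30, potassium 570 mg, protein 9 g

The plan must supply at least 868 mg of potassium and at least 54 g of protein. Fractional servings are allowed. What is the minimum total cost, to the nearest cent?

$4.50

At the optimum either one food covers both requirements or two foods hit both targets exactly; no other combination can be cheaper.
Greek yogurt only: max(868/243, 54/15) = 3.6 servings → $4.50.
almonds only: max(868/212, 54/6) = 9 servings → $13.05.
orange only: max(868/284, 54/2) = 27 servings → $14.85.
edamame only: max(868/570, 54/9) = 6 servings → $7.80.
Greek yogurt + almonds: intersection lies outside the first quadrant.
Greek yogurt + orange with both targets exact would need a negative amount; discard.
Greek yogurt + edamame with both targets exact would need a negative amount; discard.
almonds + orange: the both-tight solution has a negative serving — not a feasible corner.
almonds + edamame with both targets exact would need a negative amount; discard.
orange + edamame: intersection lies outside the first quadrant.
The minimum over all feasible corners is $4.50.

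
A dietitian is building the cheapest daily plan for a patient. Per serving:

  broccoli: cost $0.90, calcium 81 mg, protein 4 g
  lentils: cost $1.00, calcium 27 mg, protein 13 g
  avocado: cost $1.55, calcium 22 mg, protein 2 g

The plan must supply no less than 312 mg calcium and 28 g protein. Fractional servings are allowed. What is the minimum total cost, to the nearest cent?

With two linear requirements the optimum uses one or two foods; enumerate the corners.
broccoli only: max(312/81, 28/4) = 7 servings → $6.30.
lentils only: max(312/27, 28/13) = 11.56 servings → $11.56.
avocado only: max(312/22, 28/2) = 14.18 servings → $21.98.
broccoli + lentils with both tight: 3.492 servings and 1.079 servings → $4.22.
broccoli + avocado with both tight: 0.1081 servings and 13.78 servings → $21.46.
lentils + avocado with both targets exact would need a negative amount; discard.
Cheapest feasible corner: $4.22.

$4.22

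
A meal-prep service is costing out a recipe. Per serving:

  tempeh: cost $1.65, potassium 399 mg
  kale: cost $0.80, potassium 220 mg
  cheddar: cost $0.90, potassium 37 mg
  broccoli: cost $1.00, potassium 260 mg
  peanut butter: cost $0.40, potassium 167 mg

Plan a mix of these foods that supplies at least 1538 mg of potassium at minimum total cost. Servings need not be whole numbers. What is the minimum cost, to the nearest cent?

Cost per mg of potassium: peanut butter $0.0024, kale $0.0036, broccoli $0.0038, tempeh $0.0041, cheddar $0.0243.
With no serving limits, use only peanut butter: 1538 mg / 167 mg = 9.21 servings × $0.40 = $3.68.

$3.68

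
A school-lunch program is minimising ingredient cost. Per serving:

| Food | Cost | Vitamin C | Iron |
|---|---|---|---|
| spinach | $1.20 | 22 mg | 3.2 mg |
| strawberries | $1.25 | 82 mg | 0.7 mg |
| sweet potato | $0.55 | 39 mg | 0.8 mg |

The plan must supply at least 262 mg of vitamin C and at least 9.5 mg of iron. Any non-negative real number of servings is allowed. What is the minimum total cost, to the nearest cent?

An LP optimum is at a vertex; with two nutrient constraints at most two foods are used. Check each candidate.
spinach only: max(262/22, 9.5/3.2) = 11.91 servings → $14.29.
strawberries only: max(262/82, 9.5/0.7) = 13.57 servings → $16.96.
sweet potato only: max(262/39, 9.5/0.8) = 11.88 servings → $6.53.
spinach + strawberries with both tight: 2.411 servings and 2.548 servings → $6.08.
spinach + sweet potato with both tight: 1.501 servings and 5.871 servings → $5.03.
strawberries + sweet potato: intersection lies outside the first quadrant.
Cheapest feasible corner: $5.03.

$5.03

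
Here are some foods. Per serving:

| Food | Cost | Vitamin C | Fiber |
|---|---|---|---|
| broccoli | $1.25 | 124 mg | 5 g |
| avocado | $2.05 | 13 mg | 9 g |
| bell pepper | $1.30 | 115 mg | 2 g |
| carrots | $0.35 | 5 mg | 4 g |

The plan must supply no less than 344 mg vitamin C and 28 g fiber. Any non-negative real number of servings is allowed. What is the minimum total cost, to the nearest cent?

A basic optimal solution has at most two foods positive. Try each food alone and each pair with both targets met exactly.
broccoli only: max(344/124, 28/5) = 5.6 servings → $7.00.
avocado only: max(344/13, 28/9) = 26.46 servings → $54.25.
bell pepper only: max(344/115, 28/2) = 14 servings → $18.20.
carrots only: max(344/5, 28/4) = 68.8 servings → $24.08.
broccoli + avocado with both tight: 2.599 servings and 1.667 servings → $6.67.
broccoli + bell pepper with both targets exact would need a negative amount; discard.
broccoli + carrots with both tight: 2.624 servings and 3.72 servings → $4.58.
avocado + bell pepper with both tight: 2.509 servings and 2.708 servings → $8.66.
avocado + carrots: the both-tight solution has a negative serving — not a feasible corner.
bell pepper + carrots with both tight: 2.747 servings and 5.627 servings → $5.54.
Cheapest feasible corner: $4.58.

$4.58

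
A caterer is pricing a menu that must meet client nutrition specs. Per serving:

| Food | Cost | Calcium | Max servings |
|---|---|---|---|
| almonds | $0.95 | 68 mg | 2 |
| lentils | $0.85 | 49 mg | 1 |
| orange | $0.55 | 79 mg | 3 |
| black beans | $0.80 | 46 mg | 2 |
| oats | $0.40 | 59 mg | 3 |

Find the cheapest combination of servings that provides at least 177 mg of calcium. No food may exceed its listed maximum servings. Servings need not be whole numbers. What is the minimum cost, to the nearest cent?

Cost per mg of calcium: oats $0.0068, orange $0.0070, almonds $0.0140, lentils $0.0173, black beans $0.0174.
Take 3 servings of oats: +177.0 mg calcium for $1.20 (total $1.20, still need 0.0 mg).
Filling from the cheapest source first is optimal under one linear minimum: $1.20.

$1.20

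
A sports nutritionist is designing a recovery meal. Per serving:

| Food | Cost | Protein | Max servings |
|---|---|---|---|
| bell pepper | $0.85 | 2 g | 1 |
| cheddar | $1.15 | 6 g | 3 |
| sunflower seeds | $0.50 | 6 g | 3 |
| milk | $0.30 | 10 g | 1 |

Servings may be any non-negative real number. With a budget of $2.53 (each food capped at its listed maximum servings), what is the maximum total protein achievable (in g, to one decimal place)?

31.8 g

Protein per dollar: milk 33.33, sunflower seeds 12, cheddar 5.217, bell pepper 2.353.
Take 1 serving of milk: spends $0.30, +10.0 g protein (running total 10.0 g).
Take 3 servings of sunflower seeds: spends $1.50, +18.0 g protein (running total 28.0 g).
Take 0.6348 servings of cheddar: spends $0.73, +3.8 g protein (running total 31.8 g).
Greedy by best ratio exhausts the cost allowance optimally: 31.8 g.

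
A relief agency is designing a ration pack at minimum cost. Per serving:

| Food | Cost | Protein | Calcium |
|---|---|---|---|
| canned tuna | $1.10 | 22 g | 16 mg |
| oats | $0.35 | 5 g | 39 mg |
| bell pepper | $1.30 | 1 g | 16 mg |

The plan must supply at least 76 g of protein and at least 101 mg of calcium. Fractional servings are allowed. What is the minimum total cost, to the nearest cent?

Compare the cost at each extreme point of the feasible region.
canned tuna only: max(76/22, 101/16) = 6.312 servings → $6.94.
oats only: max(76/5, 101/39) = 15.2 servings → $5.32.
bell pepper only: max(76/1, 101/16) = 76 servings → $98.80.
canned tuna + oats with both tight: 3.161 servings and 1.293 servings → $3.93.
canned tuna + bell pepper with both tight: 3.318 servings and 2.994 servings → $7.54.
oats + bell pepper with both targets exact would need a negative amount; discard.
So the least-cost plan costs $3.93.

$3.93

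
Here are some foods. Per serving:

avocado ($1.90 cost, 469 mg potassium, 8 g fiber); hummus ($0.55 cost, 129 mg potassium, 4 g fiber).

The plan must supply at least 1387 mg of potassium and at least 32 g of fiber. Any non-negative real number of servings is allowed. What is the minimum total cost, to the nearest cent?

With two linear requirements the optimum uses one or two foods; enumerate the corners.
avocado only: max(1387/469, 32/8) = 4 servings → $7.60.
hummus only: max(1387/129, 32/4) = 10.75 servings → $5.91.
avocado + hummus with both tight: 1.682 servings and 4.635 servings → $5.75.
The minimum over all feasible corners is $5.75.

$5.75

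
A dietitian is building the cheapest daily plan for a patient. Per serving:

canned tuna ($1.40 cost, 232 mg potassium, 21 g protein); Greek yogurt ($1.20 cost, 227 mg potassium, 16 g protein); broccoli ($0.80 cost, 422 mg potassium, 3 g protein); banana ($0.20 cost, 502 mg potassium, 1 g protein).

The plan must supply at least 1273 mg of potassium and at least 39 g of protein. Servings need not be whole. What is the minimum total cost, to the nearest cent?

$2.83

Check every corner: each single food scaled to meet both minima, and each pair solved so both constraints bind.
canned tuna only: max(1273/232, 39/21) = 5.487 servings → $7.68.
Greek yogurt only: max(1273/227, 39/16) = 5.608 servings → $6.73.
broccoli only: max(1273/422, 39/3) = 13 servings → $10.40.
banana only: max(1273/502, 39/1) = 39 servings → $7.80.
canned tuna + Greek yogurt: the both-tight solution has a negative serving — not a feasible corner.
canned tuna + broccoli with both tight: 1.548 servings and 2.166 servings → $3.90.
canned tuna + banana with both tight: 1.775 servings and 1.715 servings → $2.83.
Greek yogurt + broccoli with both tight: 2.082 servings and 1.897 servings → $4.02.
Greek yogurt + banana with both tight: 2.345 servings and 1.475 servings → $3.11.
broccoli + banana: the both-tight solution has a negative serving — not a feasible corner.
Cheapest feasible corner: $2.83.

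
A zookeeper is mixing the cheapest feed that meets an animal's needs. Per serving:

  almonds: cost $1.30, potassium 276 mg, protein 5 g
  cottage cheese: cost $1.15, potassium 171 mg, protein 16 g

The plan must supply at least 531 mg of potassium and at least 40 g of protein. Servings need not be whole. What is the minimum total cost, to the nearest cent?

$3.31

The cheapest plan sits at a corner of the feasible region — with two constraints it uses at most two foods.
almonds only: max(531/276, 40/5) = 8 servings → $10.40.
cottage cheese only: max(531/171, 40/16) = 3.105 servings → $3.57.
almonds + cottage cheese with both tight: 0.465 servings and 2.355 servings → $3.31.
So the least-cost plan costs $3.31.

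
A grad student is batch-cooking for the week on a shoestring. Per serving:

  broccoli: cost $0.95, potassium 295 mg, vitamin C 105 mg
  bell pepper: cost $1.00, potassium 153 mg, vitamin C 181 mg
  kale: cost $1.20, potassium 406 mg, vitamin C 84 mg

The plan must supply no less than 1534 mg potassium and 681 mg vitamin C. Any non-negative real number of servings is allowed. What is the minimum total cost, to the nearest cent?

$5.48

An LP optimum is at a vertex; with two nutrient constraints at most two foods are used. Check each candidate.
broccoli only: max(1534/295, 681/105) = 6.486 servings → $6.16.
bell pepper only: max(1534/153, 681/181) = 10.03 servings → $10.03.
kale only: max(1534/406, 681/84) = 8.107 servings → $9.73.
broccoli + bell pepper with both tight: 4.647 servings and 1.067 servings → $5.48.
broccoli + kale: the both-tight solution has a negative serving — not a feasible corner.
bell pepper + kale with both tight: 2.435 servings and 2.861 servings → $5.87.
The minimum over all feasible corners is $5.48.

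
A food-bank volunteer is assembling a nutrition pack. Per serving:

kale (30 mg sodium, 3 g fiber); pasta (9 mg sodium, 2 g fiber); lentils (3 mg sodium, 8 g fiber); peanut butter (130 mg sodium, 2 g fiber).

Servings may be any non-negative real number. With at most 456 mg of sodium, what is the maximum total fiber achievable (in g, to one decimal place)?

1216.0 g

Fiber per mg sodium: lentils 2.667, pasta 0.2222, kale 0.1, peanut butter 0.01538.
With no serving limits, spend the whole sodium allowance on lentils: 456 mg / 3 mg × 8 g = 1216.0 g.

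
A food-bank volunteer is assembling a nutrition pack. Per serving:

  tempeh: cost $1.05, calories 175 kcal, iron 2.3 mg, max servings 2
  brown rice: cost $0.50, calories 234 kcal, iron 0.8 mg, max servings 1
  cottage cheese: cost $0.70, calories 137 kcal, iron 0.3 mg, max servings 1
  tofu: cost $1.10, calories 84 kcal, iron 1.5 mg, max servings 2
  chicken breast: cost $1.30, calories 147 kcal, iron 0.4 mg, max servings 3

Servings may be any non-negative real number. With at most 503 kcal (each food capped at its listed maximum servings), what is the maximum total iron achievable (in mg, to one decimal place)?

7.4 mg

Iron per kcal: tofu 0.01786, tempeh 0.01314, brown rice 0.003419, chicken breast 0.002721, cottage cheese 0.00219.
Take 2 servings of tofu: uses 168 kcal, +3.0 mg iron (running total 3.0 mg).
Take 1.914 servings of tempeh: uses 335 kcal, +4.4 mg iron (running total 7.4 mg).
Filling greedily by iron-per-kcal is optimal for one linear limit, giving 7.4 mg.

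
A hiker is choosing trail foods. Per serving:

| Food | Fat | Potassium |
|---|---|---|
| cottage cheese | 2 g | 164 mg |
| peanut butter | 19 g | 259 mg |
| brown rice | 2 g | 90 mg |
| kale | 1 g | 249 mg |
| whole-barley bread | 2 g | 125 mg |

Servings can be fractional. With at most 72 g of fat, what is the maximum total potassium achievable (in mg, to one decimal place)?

Potassium per g fat: kale 249, cottage cheese 82, whole-barley bread 62.5, brown rice 45, peanut butter 13.63.
With no serving limits, spend the whole fat allowance on kale: 72 g / 1 g × 249 mg = 17928.0 mg.

17928.0 mg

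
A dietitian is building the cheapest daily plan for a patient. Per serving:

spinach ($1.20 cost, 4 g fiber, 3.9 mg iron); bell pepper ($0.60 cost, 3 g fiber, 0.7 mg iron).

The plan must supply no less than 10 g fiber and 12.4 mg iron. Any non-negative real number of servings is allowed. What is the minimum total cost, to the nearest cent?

$3.82

spinach only: max(10/4, 12.4/3.9) = 3.179 servings → $3.82.
bell pepper only: max(10/3, 12.4/0.7) = 17.71 servings → $10.63.
spinach + bell pepper: the both-tight solution has a negative serving — not a feasible corner.
Cheapest feasible corner: $3.82.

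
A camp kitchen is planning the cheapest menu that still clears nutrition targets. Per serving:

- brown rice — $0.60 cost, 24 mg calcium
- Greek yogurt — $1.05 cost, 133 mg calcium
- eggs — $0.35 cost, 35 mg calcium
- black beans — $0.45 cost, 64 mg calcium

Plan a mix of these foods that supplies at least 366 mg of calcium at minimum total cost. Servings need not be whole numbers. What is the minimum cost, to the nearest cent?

Cost per mg of calcium: black beans $0.0070, Greek yogurt $0.0079, eggs $0.0100, brown rice $0.0250.
With no serving limits, use only black beans: 366 mg / 64 mg = 5.719 servings × $0.45 = $2.57.

$2.57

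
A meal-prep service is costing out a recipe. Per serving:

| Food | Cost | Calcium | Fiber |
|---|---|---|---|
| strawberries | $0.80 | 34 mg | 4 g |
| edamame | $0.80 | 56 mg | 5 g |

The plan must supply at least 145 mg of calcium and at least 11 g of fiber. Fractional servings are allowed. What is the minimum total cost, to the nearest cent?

With two linear requirements the optimum uses one or two foods; enumerate the corners.
strawberries only: max(145/34, 11/4) = 4.265 servings → $3.41.
edamame only: max(145/56, 11/5) = 2.589 servings → $2.07.
strawberries + edamame: the both-tight solution has a negative serving — not a feasible corner.
Cheapest feasible corner: $2.07.

$2.07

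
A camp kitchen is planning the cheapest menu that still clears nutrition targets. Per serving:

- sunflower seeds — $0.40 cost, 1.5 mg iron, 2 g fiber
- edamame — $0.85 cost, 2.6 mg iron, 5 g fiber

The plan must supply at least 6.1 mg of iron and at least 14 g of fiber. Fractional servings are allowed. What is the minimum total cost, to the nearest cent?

$2.38

This is a tiny linear program; its minimum lies at a vertex of the feasible set. List the vertices and price them.
sunflower seeds only: max(6.1/1.5, 14/2) = 7 servings → $2.80.
edamame only: max(6.1/2.6, 14/5) = 2.8 servings → $2.38.
sunflower seeds + edamame: the both-tight solution has a negative serving — not a feasible corner.
Cheapest feasible corner: $2.38.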